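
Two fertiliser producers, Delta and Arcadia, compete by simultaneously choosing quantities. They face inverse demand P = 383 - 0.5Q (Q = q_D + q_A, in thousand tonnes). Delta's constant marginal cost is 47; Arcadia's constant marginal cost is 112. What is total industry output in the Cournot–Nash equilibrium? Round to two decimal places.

404.67

Delta's profit: π_D = (383 - 0.5Q)q_D - (47q_D). Setting ∂π_D/∂q_D = 0: 336 - q_D - (1/2)(q_A) = 0.
Arcadia's first-order condition: 271 - q_A - (1/2)(q_D) = 0.
Rearranging gives the reaction functions q_D = (336 - (1/2)q_A) and q_A = (271 - (1/2)q_D).
Solving the pair: q_D = 802/3, q_A = 412/3.
Total output Q = 802/3 + 412/3 = 1214/3.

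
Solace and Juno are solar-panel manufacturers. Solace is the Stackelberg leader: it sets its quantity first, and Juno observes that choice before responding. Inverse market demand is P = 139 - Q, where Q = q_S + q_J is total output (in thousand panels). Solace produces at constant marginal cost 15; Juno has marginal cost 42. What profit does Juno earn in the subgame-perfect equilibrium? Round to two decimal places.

115.56

The follower Juno best-responds to any q_S: π_J = (139 - Q)q_J - 42q_J.
∂π_J/∂q_J = 97 - q_S - 2q_J = 0 gives the reaction function q_J = (97 - q_S)/2.
Solace substitutes q_J(q_S) into its own profit: π_S = q_S(139 - q_S - (97 - q_S)/2) - 15q_S = (181/2 - (1/2)q_S)q_S - 15q_S.
The leader's first-order condition 151/2 - q_S = 0 yields q_S = 151/2.
Then q_J = (97 - 151/2)/2 = 43/4.
Price P = 139 - 345/4 = 211/4.
Juno's profit: (211/4 - 42)·(43/4) = 1849/16.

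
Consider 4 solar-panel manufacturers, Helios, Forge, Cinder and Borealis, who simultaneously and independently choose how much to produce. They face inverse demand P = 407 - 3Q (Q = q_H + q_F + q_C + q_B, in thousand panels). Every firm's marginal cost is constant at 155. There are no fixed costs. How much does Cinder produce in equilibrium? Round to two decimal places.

16.80

A representative firm's profit is π_i = q_i(407 - 3Q) - 155q_i.
First-order condition (treating rivals' output as given): 252 - 6q_i - 3·Σ_{j≠i} q_j = 0.
By symmetry each firm produces the same amount; substituting Σ_{j≠i} q_j = 3q_i yields q_i = 252/15 = 84/5.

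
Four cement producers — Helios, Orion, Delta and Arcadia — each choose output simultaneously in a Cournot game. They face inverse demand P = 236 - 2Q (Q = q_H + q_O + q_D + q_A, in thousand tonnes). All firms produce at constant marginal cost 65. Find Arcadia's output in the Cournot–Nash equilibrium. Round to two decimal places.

A representative firm's profit is π_i = q_i(236 - 2Q) - 65q_i.
First-order condition (treating rivals' output as given): 171 - 4q_i - 2·Σ_{j≠i} q_j = 0.
By symmetry each firm produces the same amount; substituting Σ_{j≠i} q_j = 3q_i yields q_i = 171/10.

17.10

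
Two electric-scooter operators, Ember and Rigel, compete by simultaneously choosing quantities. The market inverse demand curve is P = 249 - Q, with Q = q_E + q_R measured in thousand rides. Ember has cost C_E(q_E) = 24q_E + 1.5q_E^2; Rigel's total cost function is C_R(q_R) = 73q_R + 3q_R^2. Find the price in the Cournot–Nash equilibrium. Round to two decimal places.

190.56

Ember's profit: π_E = (249 - Q)q_E - (24q_E + (3/2)q_E²). Setting ∂π_E/∂q_E = 0: 225 - 5q_E - (q_R) = 0.
Rigel's first-order condition: 176 - 8q_R - (q_E) = 0.
Rearranging gives the reaction functions q_E = (225 - q_R)/5 and q_R = (176 - q_E)/8.
Solving the pair: q_E = 1624/39, q_R = 655/39.
Total output Q = 58.4359, so price P = 249 - 58.4359 = 190.5641.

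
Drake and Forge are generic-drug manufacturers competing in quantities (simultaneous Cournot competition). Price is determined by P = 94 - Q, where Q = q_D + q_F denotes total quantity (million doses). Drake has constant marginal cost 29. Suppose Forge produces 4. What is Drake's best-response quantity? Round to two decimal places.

With the rival's output fixed at 4, Drake's profit is π_D = (94 - 4 - q_D)q_D - (29q_D) = (90 - q_D)q_D - (29q_D).
∂π_D/∂q_D = 61 - 2q_D = 0, so q_D = 61/2.

30.50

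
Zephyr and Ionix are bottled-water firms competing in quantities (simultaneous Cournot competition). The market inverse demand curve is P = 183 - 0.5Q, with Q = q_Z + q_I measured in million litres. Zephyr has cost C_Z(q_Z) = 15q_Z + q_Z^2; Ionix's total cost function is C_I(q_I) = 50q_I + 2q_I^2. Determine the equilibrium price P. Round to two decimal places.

Zephyr's profit: π_Z = (183 - 0.5Q)q_Z - (15q_Z + q_Z²). Setting ∂π_Z/∂q_Z = 0: 168 - 3q_Z - (1/2)(q_I) = 0.
Ionix's first-order condition: 133 - 5q_I - (1/2)(q_Z) = 0.
So q_Z = (168 - (1/2)q_I)/3 and q_I = (133 - (1/2)q_Z)/5.
Solving the pair: q_Z = 52.4407, q_I = 1260/59.
Total output Q = 73.7966, so price P = 183 - (1/2)·73.7966 = 146.1017.

146.10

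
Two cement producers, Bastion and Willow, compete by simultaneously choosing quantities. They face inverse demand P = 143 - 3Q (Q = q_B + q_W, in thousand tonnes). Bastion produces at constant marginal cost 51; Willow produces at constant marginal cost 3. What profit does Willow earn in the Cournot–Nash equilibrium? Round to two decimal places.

Bastion's profit: π_B = (143 - 3Q)q_B - (51q_B). Setting ∂π_B/∂q_B = 0: 92 - 6q_B - 3(q_W) = 0.
Willow's profit: π_W = (143 - 3Q)q_W - (3q_W). Setting ∂π_W/∂q_W = 0: 140 - 6q_W - 3(q_B) = 0.
So q_B = (92 - 3q_W)/6 and q_W = (140 - 3q_B)/6.
Substituting one into the other gives q_B = 44/9 and q_W = 188/9.
Price P = 143 - 3·(232/9) = 197/3.
Willow's profit: (197/3 - 3)·(188/9) = 1309.0370.

1309.04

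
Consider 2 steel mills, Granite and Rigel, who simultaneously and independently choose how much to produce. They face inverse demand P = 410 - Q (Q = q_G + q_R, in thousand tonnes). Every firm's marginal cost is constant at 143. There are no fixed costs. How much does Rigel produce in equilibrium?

Each firm earns π_i = (410 - Q)q_i - 143q_i.
Setting ∂π_i/∂q_i = 0 with rivals' quantities fixed: 267 - 2q_i - q_j = 0.
By symmetry each firm produces the same amount; substituting q_j = q_i yields q_i = 267/3 = 89.

89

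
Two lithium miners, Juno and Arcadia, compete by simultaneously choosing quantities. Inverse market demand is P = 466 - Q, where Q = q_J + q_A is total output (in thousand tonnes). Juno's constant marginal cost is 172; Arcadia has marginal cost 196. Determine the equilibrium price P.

278

Juno's profit: π_J = (466 - Q)q_J - (172q_J). Setting ∂π_J/∂q_J = 0: 294 - 2q_J - (q_A) = 0.
Arcadia's profit: π_A = (466 - Q)q_A - (196q_A). Setting ∂π_A/∂q_A = 0: 270 - 2q_A - (q_J) = 0.
So q_J = (294 - q_A)/2 and q_A = (270 - q_J)/2.
Solving the pair: q_J = 106, q_A = 82.
Total output Q = 188, so price P = 466 - 188 = 278.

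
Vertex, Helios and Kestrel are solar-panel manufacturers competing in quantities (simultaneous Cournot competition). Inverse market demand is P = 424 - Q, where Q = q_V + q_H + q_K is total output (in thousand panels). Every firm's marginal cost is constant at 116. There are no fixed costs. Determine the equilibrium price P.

Each firm earns π_i = (424 - Q)q_i - 116q_i.
Setting ∂π_i/∂q_i = 0 with rivals' quantities fixed: 308 - 2q_i - Σ_{j≠i} q_j = 0.
With identical firms every q_j equals q_i, so Σ_{j≠i} q_j = 2q_i and 308 = 4q_i, giving q_i = 77.
Total output Q = 231, so price P = 424 - 231 = 193.

193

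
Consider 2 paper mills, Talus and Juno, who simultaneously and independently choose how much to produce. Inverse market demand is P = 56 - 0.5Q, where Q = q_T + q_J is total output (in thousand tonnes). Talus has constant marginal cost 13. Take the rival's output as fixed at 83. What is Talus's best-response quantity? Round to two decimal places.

1.50

With the rival's output fixed at 83, Talus's profit is π_T = (56 - (1/2)·83 - (1/2)q_T)q_T - (13q_T) = (29/2 - (1/2)q_T)q_T - (13q_T).
∂π_T/∂q_T = 3/2 - q_T = 0, so q_T = 3/2.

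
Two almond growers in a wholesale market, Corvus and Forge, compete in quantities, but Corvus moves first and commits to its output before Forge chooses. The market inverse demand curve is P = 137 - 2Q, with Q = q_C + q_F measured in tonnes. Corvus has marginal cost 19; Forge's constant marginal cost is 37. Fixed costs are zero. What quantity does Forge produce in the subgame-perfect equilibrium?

Solve by backward induction. Given q_C, the follower Forge maximises π_F = (137 - 2q_C - 2q_F)q_F - 37q_F.
Setting the follower's marginal profit to zero, 100 - 2q_C - 4q_F = 0, i.e. q_F = (100 - 2q_C)/4.
Corvus substitutes q_F(q_C) into its own profit: π_C = q_C(137 - 2q_C - (100 - 2q_C)/2) - 19q_C = (87 - q_C)q_C - 19q_C.
Maximising: ∂π_C/∂q_C = 68 - 2q_C = 0, giving q_C = 34.
Then q_F = (100 - 2·34)/4 = 8.

8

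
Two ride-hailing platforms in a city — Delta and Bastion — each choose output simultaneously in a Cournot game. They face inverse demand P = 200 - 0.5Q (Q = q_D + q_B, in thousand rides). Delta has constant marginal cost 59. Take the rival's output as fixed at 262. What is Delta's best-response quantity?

With the rival's output fixed at 262, Delta's profit is π_D = (200 - (1/2)·262 - (1/2)q_D)q_D - (59q_D) = (69 - (1/2)q_D)q_D - (59q_D).
∂π_D/∂q_D = 10 - q_D = 0, so q_D = 10.

10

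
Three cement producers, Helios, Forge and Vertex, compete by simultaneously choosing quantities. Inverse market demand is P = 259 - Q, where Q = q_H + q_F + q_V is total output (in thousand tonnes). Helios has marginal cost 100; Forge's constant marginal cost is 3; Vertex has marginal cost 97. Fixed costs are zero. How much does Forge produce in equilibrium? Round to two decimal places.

111.75

Helios's profit: π_H = (259 - Q)q_H - (100q_H). Setting ∂π_H/∂q_H = 0: 159 - 2q_H - (q_F + q_V) = 0.
Forge's profit: π_F = (259 - Q)q_F - (3q_F). Setting ∂π_F/∂q_F = 0: 256 - 2q_F - (q_H + q_V) = 0.
Vertex's profit: π_V = (259 - Q)q_V - (97q_V). Setting ∂π_V/∂q_V = 0: 162 - 2q_V - (q_H + q_F) = 0.
Summing all 3 equations gives 577 − 4Q = 0, hence Q = 577/4.
Back-substituting: q_H = (159 − 577/4) = 59/4, q_F = (256 − 577/4) = 447/4, q_V = (162 − 577/4) = 71/4.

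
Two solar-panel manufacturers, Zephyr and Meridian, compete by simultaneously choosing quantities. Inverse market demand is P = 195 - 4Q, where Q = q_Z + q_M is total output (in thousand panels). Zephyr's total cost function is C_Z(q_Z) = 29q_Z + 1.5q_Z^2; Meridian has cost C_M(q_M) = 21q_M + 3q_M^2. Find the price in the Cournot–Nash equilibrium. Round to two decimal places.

Zephyr's profit: π_Z = (195 - 4Q)q_Z - (29q_Z + (3/2)q_Z²). Setting ∂π_Z/∂q_Z = 0: 166 - 11q_Z - 4(q_M) = 0.
Meridian's profit: π_M = (195 - 4Q)q_M - (21q_M + 3q_M²). Setting ∂π_M/∂q_M = 0: 174 - 14q_M - 4(q_Z) = 0.
Best responses: q_Z = (166 - 4q_M)/11, q_M = (174 - 4q_Z)/14.
Substituting one into the other gives q_Z = 814/69 and q_M = 625/69.
Total output Q = 1439/69, so price P = 195 - 4·(1439/69) = 111.5797.

111.58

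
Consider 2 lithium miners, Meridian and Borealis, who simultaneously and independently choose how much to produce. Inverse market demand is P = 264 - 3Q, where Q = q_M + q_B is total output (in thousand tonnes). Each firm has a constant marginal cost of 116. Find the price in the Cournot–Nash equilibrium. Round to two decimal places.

A representative firm's profit is π_i = q_i(264 - 3Q) - 116q_i.
First-order condition (treating rivals' output as given): 148 - 6q_i - 3q_j = 0.
By symmetry each firm produces the same amount; substituting q_j = q_i yields q_i = 148/9.
Total output Q = 296/9, so price P = 264 - 3·(296/9) = 496/3.

165.33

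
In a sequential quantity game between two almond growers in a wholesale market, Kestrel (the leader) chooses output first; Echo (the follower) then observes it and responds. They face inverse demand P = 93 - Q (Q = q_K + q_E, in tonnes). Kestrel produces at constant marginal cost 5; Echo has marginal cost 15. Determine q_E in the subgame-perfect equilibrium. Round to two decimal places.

Solve by backward induction. Given q_K, the follower Echo maximises π_E = (93 - q_K - q_E)q_E - 15q_E.
∂π_E/∂q_E = 78 - q_K - 2q_E = 0 gives the reaction function q_E = (78 - q_K)/2.
Kestrel substitutes q_E(q_K) into its own profit: π_K = q_K(93 - q_K - (78 - q_K)/2) - 5q_K = (54 - (1/2)q_K)q_K - 5q_K.
Maximising: ∂π_K/∂q_K = 49 - q_K = 0, giving q_K = 49.
Then q_E = (78 - 49)/2 = 29/2.

14.50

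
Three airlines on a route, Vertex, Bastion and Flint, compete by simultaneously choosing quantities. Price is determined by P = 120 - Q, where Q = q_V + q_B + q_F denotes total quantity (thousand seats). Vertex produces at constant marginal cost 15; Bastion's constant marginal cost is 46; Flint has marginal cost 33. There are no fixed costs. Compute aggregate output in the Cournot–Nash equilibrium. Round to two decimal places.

66.50

Vertex's profit: π_V = (120 - Q)q_V - (15q_V). Setting ∂π_V/∂q_V = 0: 105 - 2q_V - (q_B + q_F) = 0.
Bastion's first-order condition: 74 - 2q_B - (q_V + q_F) = 0.
Flint's first-order condition: 87 - 2q_F - (q_V + q_B) = 0.
Adding the 3 first-order conditions: 266 − 4Q = 0, so Q = 133/2.
Back-substituting: q_V = (105 − 133/2) = 77/2, q_B = (74 − 133/2) = 15/2, q_F = (87 − 133/2) = 41/2.
Total output Q = 77/2 + 15/2 + 41/2 = 133/2.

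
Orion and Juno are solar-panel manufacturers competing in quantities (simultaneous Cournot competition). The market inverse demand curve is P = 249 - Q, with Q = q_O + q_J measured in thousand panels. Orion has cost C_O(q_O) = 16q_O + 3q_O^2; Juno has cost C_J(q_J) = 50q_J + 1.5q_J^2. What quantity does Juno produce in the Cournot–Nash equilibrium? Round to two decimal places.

Orion's profit: π_O = (249 - Q)q_O - (16q_O + 3q_O²). Setting ∂π_O/∂q_O = 0: 233 - 8q_O - (q_J) = 0.
Juno's profit: π_J = (249 - Q)q_J - (50q_J + (3/2)q_J²). Setting ∂π_J/∂q_J = 0: 199 - 5q_J - (q_O) = 0.
Rearranging gives the reaction functions q_O = (233 - q_J)/8 and q_J = (199 - q_O)/5.
Substituting one into the other gives q_O = 322/13 and q_J = 453/13.

34.85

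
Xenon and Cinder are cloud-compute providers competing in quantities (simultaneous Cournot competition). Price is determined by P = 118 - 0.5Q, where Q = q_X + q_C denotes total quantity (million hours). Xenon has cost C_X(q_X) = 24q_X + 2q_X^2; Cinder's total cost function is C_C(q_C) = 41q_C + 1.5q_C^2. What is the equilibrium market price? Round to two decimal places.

100.90

Xenon's profit: π_X = (118 - 0.5Q)q_X - (24q_X + 2q_X²). Setting ∂π_X/∂q_X = 0: 94 - 5q_X - (1/2)(q_C) = 0.
Cinder's profit: π_C = (118 - 0.5Q)q_C - (41q_C + (3/2)q_C²). Setting ∂π_C/∂q_C = 0: 77 - 4q_C - (1/2)(q_X) = 0.
So q_X = (94 - (1/2)q_C)/5 and q_C = (77 - (1/2)q_X)/4.
Substituting one into the other gives q_X = 1350/79 and q_C = 1352/79.
Total output Q = 34.2025, so price P = 118 - (1/2)·34.2025 = 100.8987.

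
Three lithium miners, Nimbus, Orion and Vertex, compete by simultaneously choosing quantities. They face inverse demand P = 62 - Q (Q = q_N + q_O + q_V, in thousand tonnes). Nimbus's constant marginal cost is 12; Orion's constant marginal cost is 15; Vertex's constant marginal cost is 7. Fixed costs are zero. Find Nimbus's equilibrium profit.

Nimbus's profit: π_N = (62 - Q)q_N - (12q_N). Setting ∂π_N/∂q_N = 0: 50 - 2q_N - (q_O + q_V) = 0.
Orion's first-order condition: 47 - 2q_O - (q_N + q_V) = 0.
Vertex's profit: π_V = (62 - Q)q_V - (7q_V). Setting ∂π_V/∂q_V = 0: 55 - 2q_V - (q_N + q_O) = 0.
Adding the 3 conditions: 152 − 2Q − 2Q = 0, i.e. Q = 38.
Back-substituting: q_N = (50 − 38) = 12, q_O = (47 − 38) = 9, q_V = (55 − 38) = 17.
Price P = 62 - 38 = 24.
Nimbus's profit: (24 - 12)·12 = 144.

144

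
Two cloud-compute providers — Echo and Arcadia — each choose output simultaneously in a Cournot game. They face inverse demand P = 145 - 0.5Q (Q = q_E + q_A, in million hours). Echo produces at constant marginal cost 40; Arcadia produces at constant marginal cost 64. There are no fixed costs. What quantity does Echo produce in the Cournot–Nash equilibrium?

Echo's profit: π_E = (145 - 0.5Q)q_E - (40q_E). Setting ∂π_E/∂q_E = 0: 105 - q_E - (1/2)(q_A) = 0.
Arcadia's profit: π_A = (145 - 0.5Q)q_A - (64q_A). Setting ∂π_A/∂q_A = 0: 81 - q_A - (1/2)(q_E) = 0.
So q_E = (105 - (1/2)q_A) and q_A = (81 - (1/2)q_E).
Substituting one into the other gives q_E = 86 and q_A = 38.

86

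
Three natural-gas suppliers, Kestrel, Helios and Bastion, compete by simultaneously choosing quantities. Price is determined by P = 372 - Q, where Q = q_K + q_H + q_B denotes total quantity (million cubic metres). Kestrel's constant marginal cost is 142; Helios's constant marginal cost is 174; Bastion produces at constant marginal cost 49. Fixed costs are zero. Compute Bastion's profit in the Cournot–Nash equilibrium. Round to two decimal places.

Kestrel's profit: π_K = (372 - Q)q_K - (142q_K). Setting ∂π_K/∂q_K = 0: 230 - 2q_K - (q_H + q_B) = 0.
Helios's first-order condition: 198 - 2q_H - (q_K + q_B) = 0.
Bastion's first-order condition: 323 - 2q_B - (q_K + q_H) = 0.
Adding the 3 first-order conditions: 751 − 4Q = 0, so Q = 751/4.
Back-substituting: q_K = (230 − 751/4) = 169/4, q_H = (198 − 751/4) = 41/4, q_B = (323 − 751/4) = 541/4.
Price P = 372 - 751/4 = 737/4.
Bastion's profit: (737/4 - 49)·(541/4) = 18292.5625.

18292.56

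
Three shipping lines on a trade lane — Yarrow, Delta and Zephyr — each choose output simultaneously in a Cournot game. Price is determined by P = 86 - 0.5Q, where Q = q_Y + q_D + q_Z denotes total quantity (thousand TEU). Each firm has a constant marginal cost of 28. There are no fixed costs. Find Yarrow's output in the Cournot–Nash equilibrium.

29

A representative firm's profit is π_i = q_i(86 - 0.5Q) - 28q_i.
Setting ∂π_i/∂q_i = 0 with rivals' quantities fixed: 58 - q_i - (1/2)·Σ_{j≠i} q_j = 0.
With identical firms every q_j equals q_i, so Σ_{j≠i} q_j = 2q_i and 58 = 2q_i, giving q_i = 29.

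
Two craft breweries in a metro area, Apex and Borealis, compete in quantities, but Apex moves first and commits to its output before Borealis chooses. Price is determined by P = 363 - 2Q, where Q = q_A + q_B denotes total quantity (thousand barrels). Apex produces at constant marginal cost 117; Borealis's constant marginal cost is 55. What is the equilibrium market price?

163

Solve by backward induction. Given q_A, the follower Borealis maximises π_B = (363 - 2q_A - 2q_B)q_B - 55q_B.
Setting the follower's marginal profit to zero, 308 - 2q_A - 4q_B = 0, i.e. q_B = (308 - 2q_A)/4.
The leader anticipates this reaction. Substituting into P = 363 - 2Q gives P = 209 - q_A, so π_A = (209 - q_A)q_A - 117q_A.
The leader's first-order condition 92 - 2q_A = 0 yields q_A = 46.
Then q_B = (308 - 2·46)/4 = 54.
Total output Q = 100, so price P = 363 - 2·100 = 163.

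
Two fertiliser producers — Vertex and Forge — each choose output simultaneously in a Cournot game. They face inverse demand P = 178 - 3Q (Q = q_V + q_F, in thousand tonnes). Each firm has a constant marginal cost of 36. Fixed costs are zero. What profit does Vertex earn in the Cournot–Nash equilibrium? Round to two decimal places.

Each firm earns π_i = (178 - 3Q)q_i - 36q_i.
Setting ∂π_i/∂q_i = 0 with rivals' quantities fixed: 142 - 6q_i - 3q_j = 0.
By symmetry each firm produces the same amount; substituting q_j = q_i yields q_i = 142/9.
Price P = 178 - 3·(284/9) = 250/3.
Vertex's profit: (250/3 - 36)·(142/9) = 746.8148.

746.81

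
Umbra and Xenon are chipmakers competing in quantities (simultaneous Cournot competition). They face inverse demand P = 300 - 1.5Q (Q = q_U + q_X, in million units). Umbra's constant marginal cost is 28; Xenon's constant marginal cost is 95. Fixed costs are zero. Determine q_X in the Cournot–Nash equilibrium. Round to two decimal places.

Umbra's profit: π_U = (300 - 1.5Q)q_U - (28q_U). Setting ∂π_U/∂q_U = 0: 272 - 3q_U - (3/2)(q_X) = 0.
Xenon's first-order condition: 205 - 3q_X - (3/2)(q_U) = 0.
So q_U = (272 - (3/2)q_X)/3 and q_X = (205 - (3/2)q_U)/3.
Substituting one into the other gives q_U = 226/3 and q_X = 92/3.

30.67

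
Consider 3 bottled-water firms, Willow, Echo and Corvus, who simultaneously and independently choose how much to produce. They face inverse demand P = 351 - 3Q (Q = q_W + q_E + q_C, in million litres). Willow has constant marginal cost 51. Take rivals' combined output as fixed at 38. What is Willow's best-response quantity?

With rivals' combined output fixed at 38, Willow's profit is π_W = (351 - 3·38 - 3q_W)q_W - (51q_W) = (237 - 3q_W)q_W - (51q_W).
∂π_W/∂q_W = 186 - 6q_W = 0, so q_W = 31.

31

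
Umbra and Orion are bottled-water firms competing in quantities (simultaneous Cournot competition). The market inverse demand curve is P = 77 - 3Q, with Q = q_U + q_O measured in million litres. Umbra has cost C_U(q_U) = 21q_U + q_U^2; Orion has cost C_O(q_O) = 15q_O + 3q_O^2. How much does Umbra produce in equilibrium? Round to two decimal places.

5.59

Umbra's profit: π_U = (77 - 3Q)q_U - (21q_U + q_U²). Setting ∂π_U/∂q_U = 0: 56 - 8q_U - 3(q_O) = 0.
Orion's first-order condition: 62 - 12q_O - 3(q_U) = 0.
So q_U = (56 - 3q_O)/8 and q_O = (62 - 3q_U)/12.
Substituting one into the other gives q_U = 162/29 and q_O = 328/87.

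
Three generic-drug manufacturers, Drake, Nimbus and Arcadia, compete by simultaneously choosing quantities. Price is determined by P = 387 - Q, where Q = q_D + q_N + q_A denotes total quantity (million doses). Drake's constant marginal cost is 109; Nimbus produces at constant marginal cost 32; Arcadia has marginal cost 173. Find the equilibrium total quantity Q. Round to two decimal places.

211.75

Drake's profit: π_D = (387 - Q)q_D - (109q_D). Setting ∂π_D/∂q_D = 0: 278 - 2q_D - (q_N + q_A) = 0.
Nimbus's profit: π_N = (387 - Q)q_N - (32q_N). Setting ∂π_N/∂q_N = 0: 355 - 2q_N - (q_D + q_A) = 0.
Arcadia's profit: π_A = (387 - Q)q_A - (173q_A). Setting ∂π_A/∂q_A = 0: 214 - 2q_A - (q_D + q_N) = 0.
Adding the 3 first-order conditions: 847 − 4Q = 0, so Q = 847/4.
Back-substituting: q_D = (278 − 847/4) = 265/4, q_N = (355 − 847/4) = 573/4, q_A = (214 − 847/4) = 9/4.
Total output Q = 265/4 + 573/4 + 9/4 = 847/4.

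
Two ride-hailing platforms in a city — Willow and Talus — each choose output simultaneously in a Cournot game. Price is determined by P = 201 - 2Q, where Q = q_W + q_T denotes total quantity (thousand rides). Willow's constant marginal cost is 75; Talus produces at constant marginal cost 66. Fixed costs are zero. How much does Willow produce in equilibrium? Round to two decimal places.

19.50

Willow's profit: π_W = (201 - 2Q)q_W - (75q_W). Setting ∂π_W/∂q_W = 0: 126 - 4q_W - 2(q_T) = 0.
Talus's profit: π_T = (201 - 2Q)q_T - (66q_T). Setting ∂π_T/∂q_T = 0: 135 - 4q_T - 2(q_W) = 0.
Best responses: q_W = (126 - 2q_T)/4, q_T = (135 - 2q_W)/4.
Solving the pair: q_W = 39/2, q_T = 24.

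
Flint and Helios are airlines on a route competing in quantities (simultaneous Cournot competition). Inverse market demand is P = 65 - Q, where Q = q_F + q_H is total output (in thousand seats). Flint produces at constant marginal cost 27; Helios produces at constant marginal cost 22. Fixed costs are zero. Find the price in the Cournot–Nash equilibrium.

Flint's profit: π_F = (65 - Q)q_F - (27q_F). Setting ∂π_F/∂q_F = 0: 38 - 2q_F - (q_H) = 0.
Helios's first-order condition: 43 - 2q_H - (q_F) = 0.
Best responses: q_F = (38 - q_H)/2, q_H = (43 - q_F)/2.
Substituting one into the other gives q_F = 11 and q_H = 16.
Total output Q = 27, so price P = 65 - 27 = 38.

38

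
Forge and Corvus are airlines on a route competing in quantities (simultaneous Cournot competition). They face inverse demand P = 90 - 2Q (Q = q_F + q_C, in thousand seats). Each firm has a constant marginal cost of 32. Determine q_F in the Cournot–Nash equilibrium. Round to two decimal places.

9.67

Each firm earns π_i = (90 - 2Q)q_i - 32q_i.
Setting ∂π_i/∂q_i = 0 with rivals' quantities fixed: 58 - 4q_i - 2q_j = 0.
With identical firms every q_j equals q_i, so q_j = q_i and 58 = 6q_i, giving q_i = 29/3.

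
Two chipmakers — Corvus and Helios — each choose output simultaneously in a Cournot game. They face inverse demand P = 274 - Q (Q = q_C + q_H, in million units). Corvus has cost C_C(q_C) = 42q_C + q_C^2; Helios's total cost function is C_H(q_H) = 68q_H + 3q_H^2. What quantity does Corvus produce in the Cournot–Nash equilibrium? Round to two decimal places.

Corvus's profit: π_C = (274 - Q)q_C - (42q_C + q_C²). Setting ∂π_C/∂q_C = 0: 232 - 4q_C - (q_H) = 0.
Helios's profit: π_H = (274 - Q)q_H - (68q_H + 3q_H²). Setting ∂π_H/∂q_H = 0: 206 - 8q_H - (q_C) = 0.
Best responses: q_C = (232 - q_H)/4, q_H = (206 - q_C)/8.
Substituting one into the other gives q_C = 1650/31 and q_H = 592/31.

53.23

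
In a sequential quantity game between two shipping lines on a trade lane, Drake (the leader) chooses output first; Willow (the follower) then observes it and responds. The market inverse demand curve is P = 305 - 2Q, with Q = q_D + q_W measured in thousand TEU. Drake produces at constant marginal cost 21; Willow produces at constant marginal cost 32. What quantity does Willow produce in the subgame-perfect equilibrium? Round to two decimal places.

31.38

The follower Willow best-responds to any q_D: π_W = (305 - 2Q)q_W - 32q_W.
∂π_W/∂q_W = 273 - 2q_D - 4q_W = 0 gives the reaction function q_W = (273 - 2q_D)/4.
Drake substitutes q_W(q_D) into its own profit: π_D = q_D(305 - 2q_D - (273 - 2q_D)/2) - 21q_D = (337/2 - q_D)q_D - 21q_D.
Maximising: ∂π_D/∂q_D = 295/2 - 2q_D = 0, giving q_D = 295/4.
Then q_W = (273 - 2·(295/4))/4 = 251/8.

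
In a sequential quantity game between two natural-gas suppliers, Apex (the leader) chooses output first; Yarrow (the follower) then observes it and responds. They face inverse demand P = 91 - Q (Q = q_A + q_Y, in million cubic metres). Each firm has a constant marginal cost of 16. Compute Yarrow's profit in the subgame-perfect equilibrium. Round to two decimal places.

The follower Yarrow best-responds to any q_A: π_Y = (91 - Q)q_Y - 16q_Y.
Setting the follower's marginal profit to zero, 75 - q_A - 2q_Y = 0, i.e. q_Y = (75 - q_A)/2.
The leader anticipates this reaction. Substituting into P = 91 - Q gives P = 107/2 - (1/2)q_A, so π_A = (107/2 - (1/2)q_A)q_A - 16q_A.
Maximising: ∂π_A/∂q_A = 75/2 - q_A = 0, giving q_A = 75/2.
Then q_Y = (75 - 75/2)/2 = 75/4.
Price P = 91 - 225/4 = 139/4.
Yarrow's profit: (139/4 - 16)·(75/4) = 351.5625.

351.56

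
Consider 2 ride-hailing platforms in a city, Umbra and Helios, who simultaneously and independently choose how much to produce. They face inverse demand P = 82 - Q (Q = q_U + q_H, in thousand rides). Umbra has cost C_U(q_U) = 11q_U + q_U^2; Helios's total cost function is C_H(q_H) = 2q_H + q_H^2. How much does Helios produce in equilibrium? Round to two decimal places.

Umbra's profit: π_U = (82 - Q)q_U - (11q_U + q_U²). Setting ∂π_U/∂q_U = 0: 71 - 4q_U - (q_H) = 0.
Helios's first-order condition: 80 - 4q_H - (q_U) = 0.
So q_U = (71 - q_H)/4 and q_H = (80 - q_U)/4.
Solving the pair: q_U = 68/5, q_H = 83/5.

16.60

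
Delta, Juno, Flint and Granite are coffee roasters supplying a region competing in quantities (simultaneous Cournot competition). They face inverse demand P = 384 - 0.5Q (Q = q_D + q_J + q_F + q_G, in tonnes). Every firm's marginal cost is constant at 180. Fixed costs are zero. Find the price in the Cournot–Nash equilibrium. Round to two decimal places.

220.80

Each firm earns π_i = (384 - 0.5Q)q_i - 180q_i.
Setting ∂π_i/∂q_i = 0 with rivals' quantities fixed: 204 - q_i - (1/2)·Σ_{j≠i} q_j = 0.
With identical firms every q_j equals q_i, so Σ_{j≠i} q_j = 3q_i and 204 = (5/2)q_i, giving q_i = 408/5.
Total output Q = 1632/5, so price P = 384 - (1/2)·(1632/5) = 1104/5.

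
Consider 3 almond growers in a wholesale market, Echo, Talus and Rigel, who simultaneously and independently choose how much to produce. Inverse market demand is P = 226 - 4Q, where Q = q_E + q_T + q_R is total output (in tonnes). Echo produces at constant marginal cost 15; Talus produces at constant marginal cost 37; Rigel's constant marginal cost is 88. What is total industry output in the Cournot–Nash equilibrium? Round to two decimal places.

33.63

Echo's profit: π_E = (226 - 4Q)q_E - (15q_E). Setting ∂π_E/∂q_E = 0: 211 - 8q_E - 4(q_T + q_R) = 0.
Talus's first-order condition: 189 - 8q_T - 4(q_E + q_R) = 0.
Rigel's first-order condition: 138 - 8q_R - 4(q_E + q_T) = 0.
Adding the 3 conditions: 538 − 8Q − 8Q = 0, i.e. Q = 269/8.
Back-substituting: q_E = (211 − 269/2)/4 = 153/8, q_T = (189 − 269/2)/4 = 109/8, q_R = (138 − 269/2)/4 = 7/8.
Total output Q = 153/8 + 109/8 + 7/8 = 269/8.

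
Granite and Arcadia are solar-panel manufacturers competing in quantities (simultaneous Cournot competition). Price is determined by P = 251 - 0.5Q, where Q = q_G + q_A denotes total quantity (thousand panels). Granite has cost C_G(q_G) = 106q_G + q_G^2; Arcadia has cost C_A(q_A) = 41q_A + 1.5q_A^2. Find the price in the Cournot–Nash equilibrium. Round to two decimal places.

Granite's profit: π_G = (251 - 0.5Q)q_G - (106q_G + q_G²). Setting ∂π_G/∂q_G = 0: 145 - 3q_G - (1/2)(q_A) = 0.
Arcadia's first-order condition: 210 - 4q_A - (1/2)(q_G) = 0.
Best responses: q_G = (145 - (1/2)q_A)/3, q_A = (210 - (1/2)q_G)/4.
Solving the pair: q_G = 1900/47, q_A = 47.4468.
Total output Q = 87.8723, so price P = 251 - (1/2)·87.8723 = 207.0638.

207.06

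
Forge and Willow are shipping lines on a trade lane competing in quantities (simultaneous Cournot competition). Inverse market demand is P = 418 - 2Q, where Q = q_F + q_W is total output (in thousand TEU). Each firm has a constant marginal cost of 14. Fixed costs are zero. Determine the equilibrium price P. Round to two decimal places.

Each firm earns π_i = (418 - 2Q)q_i - 14q_i.
First-order condition (treating rivals' output as given): 404 - 4q_i - 2q_j = 0.
By symmetry each firm produces the same amount; substituting q_j = q_i yields q_i = 404/6 = 202/3.
Total output Q = 404/3, so price P = 418 - 2·(404/3) = 446/3.

148.67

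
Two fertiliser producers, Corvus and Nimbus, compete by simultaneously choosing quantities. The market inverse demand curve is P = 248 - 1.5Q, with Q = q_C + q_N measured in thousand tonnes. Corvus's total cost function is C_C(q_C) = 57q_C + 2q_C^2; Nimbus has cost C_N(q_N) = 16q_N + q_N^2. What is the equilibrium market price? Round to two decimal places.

158.94

Corvus's profit: π_C = (248 - 1.5Q)q_C - (57q_C + 2q_C²). Setting ∂π_C/∂q_C = 0: 191 - 7q_C - (3/2)(q_N) = 0.
Nimbus's first-order condition: 232 - 5q_N - (3/2)(q_C) = 0.
Rearranging gives the reaction functions q_C = (191 - (3/2)q_N)/7 and q_N = (232 - (3/2)q_C)/5.
Substituting one into the other gives q_C = 18.5344 and q_N = 40.8397.
Total output Q = 59.3740, so price P = 248 - (3/2)·59.3740 = 158.9389.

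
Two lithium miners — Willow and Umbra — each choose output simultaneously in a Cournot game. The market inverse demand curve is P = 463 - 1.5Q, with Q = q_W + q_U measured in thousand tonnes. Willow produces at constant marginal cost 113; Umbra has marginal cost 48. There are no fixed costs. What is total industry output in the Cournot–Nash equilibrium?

Willow's profit: π_W = (463 - 1.5Q)q_W - (113q_W). Setting ∂π_W/∂q_W = 0: 350 - 3q_W - (3/2)(q_U) = 0.
Umbra's profit: π_U = (463 - 1.5Q)q_U - (48q_U). Setting ∂π_U/∂q_U = 0: 415 - 3q_U - (3/2)(q_W) = 0.
Best responses: q_W = (350 - (3/2)q_U)/3, q_U = (415 - (3/2)q_W)/3.
Solving the pair: q_W = 190/3, q_U = 320/3.
Total output Q = 190/3 + 320/3 = 170.

170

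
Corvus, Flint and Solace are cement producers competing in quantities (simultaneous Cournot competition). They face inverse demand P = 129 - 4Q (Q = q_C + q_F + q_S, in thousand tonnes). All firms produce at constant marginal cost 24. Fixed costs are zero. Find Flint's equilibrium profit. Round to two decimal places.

Each firm earns π_i = (129 - 4Q)q_i - 24q_i.
First-order condition (treating rivals' output as given): 105 - 8q_i - 4·Σ_{j≠i} q_j = 0.
By symmetry each firm produces the same amount; substituting Σ_{j≠i} q_j = 2q_i yields q_i = 105/16.
Price P = 129 - 4·(315/16) = 201/4.
Flint's profit: (201/4 - 24)·(105/16) = 172.2656.

172.27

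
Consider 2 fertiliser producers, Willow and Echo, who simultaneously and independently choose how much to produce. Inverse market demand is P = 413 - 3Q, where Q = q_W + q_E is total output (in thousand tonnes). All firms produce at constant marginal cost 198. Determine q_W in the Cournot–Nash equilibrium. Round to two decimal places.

A representative firm's profit is π_i = q_i(413 - 3Q) - 198q_i.
First-order condition (treating rivals' output as given): 215 - 6q_i - 3q_j = 0.
With identical firms every q_j equals q_i, so q_j = q_i and 215 = 9q_i, giving q_i = 215/9.

23.89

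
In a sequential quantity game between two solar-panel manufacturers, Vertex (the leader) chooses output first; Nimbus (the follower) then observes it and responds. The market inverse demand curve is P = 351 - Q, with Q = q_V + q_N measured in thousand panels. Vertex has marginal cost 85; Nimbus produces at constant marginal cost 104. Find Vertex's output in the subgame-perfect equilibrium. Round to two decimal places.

142.50

The follower Nimbus best-responds to any q_V: π_N = (351 - Q)q_N - 104q_N.
Setting the follower's marginal profit to zero, 247 - q_V - 2q_N = 0, i.e. q_N = (247 - q_V)/2.
Vertex substitutes q_N(q_V) into its own profit: π_V = q_V(351 - q_V - (247 - q_V)/2) - 85q_V = (455/2 - (1/2)q_V)q_V - 85q_V.
Maximising: ∂π_V/∂q_V = 285/2 - q_V = 0, giving q_V = 285/2.
Then q_N = (247 - 285/2)/2 = 209/4.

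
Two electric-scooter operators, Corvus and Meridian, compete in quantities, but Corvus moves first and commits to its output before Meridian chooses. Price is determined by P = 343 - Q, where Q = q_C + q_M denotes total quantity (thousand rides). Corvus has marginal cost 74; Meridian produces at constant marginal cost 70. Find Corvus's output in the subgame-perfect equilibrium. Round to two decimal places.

132.50

The follower Meridian best-responds to any q_C: π_M = (343 - Q)q_M - 70q_M.
∂π_M/∂q_M = 273 - q_C - 2q_M = 0 gives the reaction function q_M = (273 - q_C)/2.
The leader anticipates this reaction. Substituting into P = 343 - Q gives P = 413/2 - (1/2)q_C, so π_C = (413/2 - (1/2)q_C)q_C - 74q_C.
Maximising: ∂π_C/∂q_C = 265/2 - q_C = 0, giving q_C = 265/2.
Then q_M = (273 - 265/2)/2 = 281/4.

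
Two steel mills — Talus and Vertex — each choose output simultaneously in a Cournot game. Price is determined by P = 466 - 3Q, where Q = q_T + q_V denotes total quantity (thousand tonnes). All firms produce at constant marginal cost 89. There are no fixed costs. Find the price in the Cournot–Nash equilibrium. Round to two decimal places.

214.67

A representative firm's profit is π_i = q_i(466 - 3Q) - 89q_i.
First-order condition (treating rivals' output as given): 377 - 6q_i - 3q_j = 0.
With identical firms every q_j equals q_i, so q_j = q_i and 377 = 9q_i, giving q_i = 377/9.
Total output Q = 754/9, so price P = 466 - 3·(754/9) = 644/3.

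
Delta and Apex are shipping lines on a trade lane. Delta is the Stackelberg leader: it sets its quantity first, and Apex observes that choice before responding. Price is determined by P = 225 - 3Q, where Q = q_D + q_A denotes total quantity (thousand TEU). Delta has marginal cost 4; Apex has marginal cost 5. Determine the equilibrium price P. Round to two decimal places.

59.50

The follower Apex best-responds to any q_D: π_A = (225 - 3Q)q_A - 5q_A.
Follower FOC: 220 - 3q_D - 6q_A = 0, so q_A(q_D) = (220 - 3q_D)/6.
Delta substitutes q_A(q_D) into its own profit: π_D = q_D(225 - 3q_D - (220 - 3q_D)/2) - 4q_D = (115 - (3/2)q_D)q_D - 4q_D.
Leader FOC: 111 - 3q_D = 0, so q_D = 37.
Then q_A = (220 - 3·37)/6 = 109/6.
Total output Q = 331/6, so price P = 225 - 3·(331/6) = 119/2.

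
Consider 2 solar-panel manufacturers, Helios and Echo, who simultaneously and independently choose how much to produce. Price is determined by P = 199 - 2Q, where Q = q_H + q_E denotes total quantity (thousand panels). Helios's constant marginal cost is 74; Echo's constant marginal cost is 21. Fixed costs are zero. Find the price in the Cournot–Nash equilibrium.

Helios's profit: π_H = (199 - 2Q)q_H - (74q_H). Setting ∂π_H/∂q_H = 0: 125 - 4q_H - 2(q_E) = 0.
Echo's first-order condition: 178 - 4q_E - 2(q_H) = 0.
Best responses: q_H = (125 - 2q_E)/4, q_E = (178 - 2q_H)/4.
Substituting one into the other gives q_H = 12 and q_E = 77/2.
Total output Q = 101/2, so price P = 199 - 2·(101/2) = 98.

98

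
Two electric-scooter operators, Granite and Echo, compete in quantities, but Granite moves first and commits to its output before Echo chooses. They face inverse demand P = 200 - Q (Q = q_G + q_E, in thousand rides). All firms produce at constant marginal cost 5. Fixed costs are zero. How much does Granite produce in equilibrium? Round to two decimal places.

97.50

Solve by backward induction. Given q_G, the follower Echo maximises π_E = (200 - q_G - q_E)q_E - 5q_E.
Setting the follower's marginal profit to zero, 195 - q_G - 2q_E = 0, i.e. q_E = (195 - q_G)/2.
Granite substitutes q_E(q_G) into its own profit: π_G = q_G(200 - q_G - (195 - q_G)/2) - 5q_G = (205/2 - (1/2)q_G)q_G - 5q_G.
Maximising: ∂π_G/∂q_G = 195/2 - q_G = 0, giving q_G = 195/2.
Then q_E = (195 - 195/2)/2 = 195/4.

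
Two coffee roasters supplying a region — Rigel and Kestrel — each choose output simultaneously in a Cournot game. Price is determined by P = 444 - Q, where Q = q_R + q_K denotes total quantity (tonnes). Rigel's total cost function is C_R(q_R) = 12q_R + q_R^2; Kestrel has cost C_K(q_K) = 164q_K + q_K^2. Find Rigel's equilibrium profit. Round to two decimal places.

Rigel's profit: π_R = (444 - Q)q_R - (12q_R + q_R²). Setting ∂π_R/∂q_R = 0: 432 - 4q_R - (q_K) = 0.
Kestrel's first-order condition: 280 - 4q_K - (q_R) = 0.
Rearranging gives the reaction functions q_R = (432 - q_K)/4 and q_K = (280 - q_R)/4.
Substituting one into the other gives q_R = 1448/15 and q_K = 688/15.
Price P = 444 - 712/5 = 1508/5.
Rigel's profit: (1508/5)·(1448/15) - 12·(1448/15) - (1448/15)² = 18637.3689.

18637.37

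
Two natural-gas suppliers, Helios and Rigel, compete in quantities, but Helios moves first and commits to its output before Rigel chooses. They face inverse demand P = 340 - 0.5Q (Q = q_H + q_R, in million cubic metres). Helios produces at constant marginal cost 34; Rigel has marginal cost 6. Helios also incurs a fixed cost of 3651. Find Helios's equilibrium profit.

15670

Solve by backward induction. Given q_H, the follower Rigel maximises π_R = (340 - (1/2)q_H - (1/2)q_R)q_R - 6q_R.
Setting the follower's marginal profit to zero, 334 - (1/2)q_H - q_R = 0, i.e. q_R = (334 - (1/2)q_H).
The leader anticipates this reaction. Substituting into P = 340 - 0.5Q gives P = 173 - (1/4)q_H, so π_H = (173 - (1/4)q_H)q_H - 34q_H.
Leader FOC: 139 - (1/2)q_H = 0, so q_H = 278.
Then q_R = (334 - (1/2)·278) = 195.
Price P = 340 - (1/2)·473 = 207/2.
Helios's profit: (207/2 - 34)·278 - 3651 = 15670.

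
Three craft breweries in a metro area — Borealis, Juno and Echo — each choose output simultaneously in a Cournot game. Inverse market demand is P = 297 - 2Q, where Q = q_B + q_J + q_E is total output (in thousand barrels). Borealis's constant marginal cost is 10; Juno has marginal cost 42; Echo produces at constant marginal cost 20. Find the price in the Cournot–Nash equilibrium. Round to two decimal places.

92.25

Borealis's profit: π_B = (297 - 2Q)q_B - (10q_B). Setting ∂π_B/∂q_B = 0: 287 - 4q_B - 2(q_J + q_E) = 0.
Juno's profit: π_J = (297 - 2Q)q_J - (42q_J). Setting ∂π_J/∂q_J = 0: 255 - 4q_J - 2(q_B + q_E) = 0.
Echo's profit: π_E = (297 - 2Q)q_E - (20q_E). Setting ∂π_E/∂q_E = 0: 277 - 4q_E - 2(q_B + q_J) = 0.
Adding the 3 first-order conditions: 819 − 8Q = 0, so Q = 819/8.
Back-substituting: q_B = (287 − 819/4)/2 = 329/8, q_J = (255 − 819/4)/2 = 201/8, q_E = (277 − 819/4)/2 = 289/8.
Total output Q = 819/8, so price P = 297 - 2·(819/8) = 369/4.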